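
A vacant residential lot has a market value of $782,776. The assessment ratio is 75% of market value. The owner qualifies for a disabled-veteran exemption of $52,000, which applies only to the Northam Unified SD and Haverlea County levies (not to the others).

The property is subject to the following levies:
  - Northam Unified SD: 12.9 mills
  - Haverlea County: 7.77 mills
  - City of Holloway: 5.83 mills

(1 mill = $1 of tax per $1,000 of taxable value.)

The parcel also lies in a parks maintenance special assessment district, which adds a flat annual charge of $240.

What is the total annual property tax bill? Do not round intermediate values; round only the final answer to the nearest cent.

$14,722.83

Assessed value = $782,776 × 0.75 = $587,082
Northam Unified SD: ($587,082 − $52,000) × 0.0129 = $535,082 × 0.0129 = $6,902.5578
Haverlea County: ($587,082 − $52,000) × 0.00777 = $535,082 × 0.00777 = $4,157.58714
City of Holloway: $587,082 × 0.00583 = $3,422.68806
Levies subtotal = $14,482.833
Total = $14,482.833 + $240 = $14,722.833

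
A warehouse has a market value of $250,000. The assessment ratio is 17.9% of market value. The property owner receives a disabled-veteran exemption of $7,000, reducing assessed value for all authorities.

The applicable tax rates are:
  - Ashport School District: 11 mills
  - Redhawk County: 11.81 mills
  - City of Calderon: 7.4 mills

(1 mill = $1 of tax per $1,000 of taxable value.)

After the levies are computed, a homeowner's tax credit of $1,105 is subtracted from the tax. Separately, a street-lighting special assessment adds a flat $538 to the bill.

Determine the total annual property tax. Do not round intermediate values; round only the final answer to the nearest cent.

$573.43

Assessed value = $250,000 × 0.179 = $44,750
Taxable value = $44,750 − $7,000 = $37,750
Ashport School District: $37,750 × 0.011 = $415.25
Redhawk County: $37,750 × 0.01181 = $445.8275
City of Calderon: $37,750 × 0.0074 = $279.35
Levies subtotal = $1,140.4275
After credit = $1,140.4275 − $1,105 = $35.4275
Total = $35.4275 + $538 = $573.4275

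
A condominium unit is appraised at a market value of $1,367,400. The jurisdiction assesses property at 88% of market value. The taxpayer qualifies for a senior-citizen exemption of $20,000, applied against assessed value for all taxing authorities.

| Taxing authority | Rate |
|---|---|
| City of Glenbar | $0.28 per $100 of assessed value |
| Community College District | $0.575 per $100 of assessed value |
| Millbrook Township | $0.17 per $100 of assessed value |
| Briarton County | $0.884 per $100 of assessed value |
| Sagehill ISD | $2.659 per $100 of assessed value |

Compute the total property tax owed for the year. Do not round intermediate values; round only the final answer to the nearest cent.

$54,053.69

Assessed value = $1,367,400 × 0.88 = $1,203,312
Taxable value = $1,203,312 − $20,000 = $1,183,312
City of Glenbar: $1,183,312 × 0.0028 = $3,313.2736
Community College District: $1,183,312 × 0.00575 = $6,804.044
Millbrook Township: $1,183,312 × 0.0017 = $2,011.6304
Briarton County: $1,183,312 × 0.00884 = $10,460.47808
Sagehill ISD: $1,183,312 × 0.02659 = $31,464.26608
Total = $3,313.2736 + $6,804.044 + $2,011.6304 + $10,460.47808 + $31,464.26608 = $54,053.69216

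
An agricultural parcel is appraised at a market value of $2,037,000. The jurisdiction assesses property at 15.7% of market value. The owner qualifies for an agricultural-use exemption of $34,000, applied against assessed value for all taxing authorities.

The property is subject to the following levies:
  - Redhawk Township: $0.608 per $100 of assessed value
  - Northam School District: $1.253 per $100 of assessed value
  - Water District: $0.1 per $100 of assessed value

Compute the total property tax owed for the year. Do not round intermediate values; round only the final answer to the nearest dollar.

Assessed value = $2,037,000 × 0.157 = $319,809
Taxable value = $319,809 − $34,000 = $285,809
Redhawk Township: $285,809 × 0.00608 = $1,737.71872
Northam School District: $285,809 × 0.01253 = $3,581.18677
Water District: $285,809 × 0.001 = $285.809
Total = $1,737.71872 + $3,581.18677 + $285.809 = $5,604.71449

$5,605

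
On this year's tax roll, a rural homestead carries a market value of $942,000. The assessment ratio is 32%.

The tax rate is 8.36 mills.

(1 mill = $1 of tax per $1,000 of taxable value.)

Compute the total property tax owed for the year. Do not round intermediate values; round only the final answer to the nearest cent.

$2,520.04

Assessed value = $942,000 × 0.32 = $301,440
Tax = $301,440 × 0.00836 = $2,520.0384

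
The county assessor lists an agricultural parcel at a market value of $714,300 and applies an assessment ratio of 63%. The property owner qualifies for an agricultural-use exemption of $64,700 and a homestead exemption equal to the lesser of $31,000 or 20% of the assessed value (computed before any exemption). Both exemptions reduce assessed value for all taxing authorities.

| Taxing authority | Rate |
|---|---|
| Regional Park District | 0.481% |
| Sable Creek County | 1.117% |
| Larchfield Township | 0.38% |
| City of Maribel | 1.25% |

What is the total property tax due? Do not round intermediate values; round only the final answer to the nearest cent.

Assessed value = $714,300 × 0.63 = $450,009
Homestead exemption = min($31,000, 20% × $450,009) = min($31,000, $90,001.8) = $31,000 (dollar cap binds)
Taxable value = $450,009 − $64,700 − $31,000 = $354,309
Regional Park District: $354,309 × 0.00481 = $1,704.22629
Sable Creek County: $354,309 × 0.01117 = $3,957.63153
Larchfield Township: $354,309 × 0.0038 = $1,346.3742
City of Maribel: $354,309 × 0.0125 = $4,428.8625
Total = $11,437.09452

$11,437.09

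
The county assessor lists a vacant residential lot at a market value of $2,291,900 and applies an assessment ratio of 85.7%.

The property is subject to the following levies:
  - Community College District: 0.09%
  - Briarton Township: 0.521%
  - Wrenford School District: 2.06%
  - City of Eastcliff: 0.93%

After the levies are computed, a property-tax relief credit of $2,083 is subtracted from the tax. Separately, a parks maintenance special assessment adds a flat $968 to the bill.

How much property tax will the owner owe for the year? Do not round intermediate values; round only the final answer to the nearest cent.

Assessed value = $2,291,900 × 0.857 = $1,964,158.3
Community College District: $1,964,158.3 × 0.0009 = $1,767.74247
Briarton Township: $1,964,158.3 × 0.00521 = $10,233.264743
Wrenford School District: $1,964,158.3 × 0.0206 = $40,461.66098
City of Eastcliff: $1,964,158.3 × 0.0093 = $18,266.67219
Levies subtotal = $70,729.340383
After credit = $70,729.340383 − $2,083 = $68,646.340383
Total = $68,646.340383 + $968 = $69,614.340383

$69,614.34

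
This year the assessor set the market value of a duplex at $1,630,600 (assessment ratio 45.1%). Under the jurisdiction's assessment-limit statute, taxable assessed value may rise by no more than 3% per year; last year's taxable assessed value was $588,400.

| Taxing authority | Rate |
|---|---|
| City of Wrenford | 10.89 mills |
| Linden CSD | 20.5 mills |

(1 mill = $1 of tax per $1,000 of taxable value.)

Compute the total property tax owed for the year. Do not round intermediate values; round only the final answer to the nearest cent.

$19,023.97

Uncapped assessed value = $1,630,600 × 0.451 = $735,400.6
Cap limit = $588,400 × 1.03 = $606,052
Taxable assessed value = min($735,400.6, $606,052) = $606,052 (cap binds)
City of Wrenford: $606,052 × 0.01089 = $6,599.90628
Linden CSD: $606,052 × 0.0205 = $12,424.066
Total = $19,023.97228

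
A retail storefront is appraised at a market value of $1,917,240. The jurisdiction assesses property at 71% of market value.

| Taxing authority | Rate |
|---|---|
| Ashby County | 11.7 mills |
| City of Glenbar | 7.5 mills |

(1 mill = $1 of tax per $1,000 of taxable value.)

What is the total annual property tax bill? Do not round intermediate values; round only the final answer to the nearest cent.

Assessed value = $1,917,240 × 0.71 = $1,361,240.4
Ashby County: $1,361,240.4 × 0.0117 = $15,926.51268
City of Glenbar: $1,361,240.4 × 0.0075 = $10,209.303
Total = $15,926.51268 + $10,209.303 = $26,135.81568

$26,135.82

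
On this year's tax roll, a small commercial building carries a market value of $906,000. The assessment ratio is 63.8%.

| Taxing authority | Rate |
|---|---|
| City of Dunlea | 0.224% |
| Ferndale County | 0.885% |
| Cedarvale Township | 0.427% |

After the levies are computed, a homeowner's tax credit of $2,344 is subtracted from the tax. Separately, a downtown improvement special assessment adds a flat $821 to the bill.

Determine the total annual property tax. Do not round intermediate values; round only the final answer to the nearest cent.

Assessed value = $906,000 × 0.638 = $578,028
City of Dunlea: $578,028 × 0.00224 = $1,294.78272
Ferndale County: $578,028 × 0.00885 = $5,115.5478
Cedarvale Township: $578,028 × 0.00427 = $2,468.17956
Levies subtotal = $8,878.51008
After credit = $8,878.51008 − $2,344 = $6,534.51008
Total = $6,534.51008 + $821 = $7,355.51008

$7,355.51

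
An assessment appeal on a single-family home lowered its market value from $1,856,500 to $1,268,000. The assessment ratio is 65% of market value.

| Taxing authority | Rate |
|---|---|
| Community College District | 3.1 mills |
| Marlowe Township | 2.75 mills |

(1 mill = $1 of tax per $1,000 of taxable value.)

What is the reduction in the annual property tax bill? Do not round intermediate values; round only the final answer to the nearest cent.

$2,237.77

Old assessed value = $1,856,500 × 0.65 = $1,206,725
New assessed value = $1,268,000 × 0.65 = $824,200
Combined rate = 0.0031 + 0.00275 = 0.00585
Old tax = $1,206,725 × 0.00585 = $7,059.34125
New tax = $824,200 × 0.00585 = $4,821.57
Reduction = $7,059.34125 − $4,821.57 = $2,237.77125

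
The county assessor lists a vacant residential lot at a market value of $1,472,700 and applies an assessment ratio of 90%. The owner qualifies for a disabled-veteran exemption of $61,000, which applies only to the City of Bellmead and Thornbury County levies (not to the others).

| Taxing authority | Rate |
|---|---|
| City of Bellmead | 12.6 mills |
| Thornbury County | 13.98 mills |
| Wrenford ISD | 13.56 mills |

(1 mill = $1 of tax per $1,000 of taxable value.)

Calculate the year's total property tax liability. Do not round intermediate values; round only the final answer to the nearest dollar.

$51,581

Assessed value = $1,472,700 × 0.9 = $1,325,430
City of Bellmead: ($1,325,430 − $61,000) × 0.0126 = $1,264,430 × 0.0126 = $15,931.818
Thornbury County: ($1,325,430 − $61,000) × 0.01398 = $1,264,430 × 0.01398 = $17,676.7314
Wrenford ISD: $1,325,430 × 0.01356 = $17,972.8308
Total = $51,581.3802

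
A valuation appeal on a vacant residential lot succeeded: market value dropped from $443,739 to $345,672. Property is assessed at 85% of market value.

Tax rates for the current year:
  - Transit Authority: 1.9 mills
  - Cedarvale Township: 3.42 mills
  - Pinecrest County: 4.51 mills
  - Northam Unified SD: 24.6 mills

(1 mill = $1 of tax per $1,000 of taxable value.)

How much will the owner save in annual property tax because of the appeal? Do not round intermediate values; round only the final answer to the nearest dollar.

$2,870

Old assessed value = $443,739 × 0.85 = $377,178.15
New assessed value = $345,672 × 0.85 = $293,821.2
Combined rate = 0.0019 + 0.00342 + 0.00451 + 0.0246 = 0.03443
Old tax = $377,178.15 × 0.03443 = $12,986.2437045
New tax = $293,821.2 × 0.03443 = $10,116.263916
Reduction = $12,986.2437045 − $10,116.263916 = $2,869.9797885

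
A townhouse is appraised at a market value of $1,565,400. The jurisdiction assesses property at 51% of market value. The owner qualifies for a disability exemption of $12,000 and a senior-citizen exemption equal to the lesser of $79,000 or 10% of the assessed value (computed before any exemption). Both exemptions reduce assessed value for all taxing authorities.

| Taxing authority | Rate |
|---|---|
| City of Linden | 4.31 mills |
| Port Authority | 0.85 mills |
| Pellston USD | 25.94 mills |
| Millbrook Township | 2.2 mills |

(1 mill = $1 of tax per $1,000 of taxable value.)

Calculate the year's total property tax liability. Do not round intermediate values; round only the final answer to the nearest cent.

Assessed value = $1,565,400 × 0.51 = $798,354
Senior-citizen exemption = min($79,000, 10% × $798,354) = min($79,000, $79,835.4) = $79,000 (dollar cap binds)
Taxable value = $798,354 − $12,000 − $79,000 = $707,354
City of Linden: $707,354 × 0.00431 = $3,048.69574
Port Authority: $707,354 × 0.00085 = $601.2509
Pellston USD: $707,354 × 0.02594 = $18,348.76276
Millbrook Township: $707,354 × 0.0022 = $1,556.1788
Total = $23,554.8882

$23,554.89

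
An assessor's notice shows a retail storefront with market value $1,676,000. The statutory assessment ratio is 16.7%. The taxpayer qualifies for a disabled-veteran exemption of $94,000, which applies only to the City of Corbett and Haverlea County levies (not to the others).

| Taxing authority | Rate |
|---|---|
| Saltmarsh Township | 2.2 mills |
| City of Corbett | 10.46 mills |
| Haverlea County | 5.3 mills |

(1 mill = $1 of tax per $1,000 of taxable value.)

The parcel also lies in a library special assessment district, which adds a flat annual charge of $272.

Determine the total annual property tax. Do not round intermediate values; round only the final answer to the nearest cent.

Assessed value = $1,676,000 × 0.167 = $279,892
Saltmarsh Township: $279,892 × 0.0022 = $615.7624
City of Corbett: ($279,892 − $94,000) × 0.01046 = $185,892 × 0.01046 = $1,944.43032
Haverlea County: ($279,892 − $94,000) × 0.0053 = $185,892 × 0.0053 = $985.2276
Levies subtotal = $3,545.42032
Total = $3,545.42032 + $272 = $3,817.42032

$3,817.42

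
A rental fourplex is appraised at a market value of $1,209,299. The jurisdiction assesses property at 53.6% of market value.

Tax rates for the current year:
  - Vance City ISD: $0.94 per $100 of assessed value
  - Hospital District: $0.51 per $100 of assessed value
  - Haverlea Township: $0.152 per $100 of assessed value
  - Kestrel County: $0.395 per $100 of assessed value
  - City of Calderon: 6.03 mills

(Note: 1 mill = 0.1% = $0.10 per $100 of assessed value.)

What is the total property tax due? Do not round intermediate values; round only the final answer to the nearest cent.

Assessed value = $1,209,299 × 0.536 = $648,184.264
Vance City ISD: $648,184.264 × 0.0094 = $6,092.9320816
Hospital District: $648,184.264 × 0.0051 = $3,305.7397464
Haverlea Township: $648,184.264 × 0.00152 = $985.24008128
Kestrel County: $648,184.264 × 0.00395 = $2,560.3278428
City of Calderon: $648,184.264 × 0.00603 = $3,908.55111192
Total = $16,852.790864

$16,852.79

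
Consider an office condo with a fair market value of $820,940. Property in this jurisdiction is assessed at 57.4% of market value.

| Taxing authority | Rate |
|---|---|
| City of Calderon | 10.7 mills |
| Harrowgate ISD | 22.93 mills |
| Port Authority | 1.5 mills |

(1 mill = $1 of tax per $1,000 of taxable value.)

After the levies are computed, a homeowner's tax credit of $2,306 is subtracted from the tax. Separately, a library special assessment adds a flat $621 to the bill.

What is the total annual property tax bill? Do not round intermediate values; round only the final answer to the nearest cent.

$14,868.94

Assessed value = $820,940 × 0.574 = $471,219.56
City of Calderon: $471,219.56 × 0.0107 = $5,042.049292
Harrowgate ISD: $471,219.56 × 0.02293 = $10,805.0645108
Port Authority: $471,219.56 × 0.0015 = $706.82934
Levies subtotal = $16,553.9431428
After credit = $16,553.9431428 − $2,306 = $14,247.9431428
Total = $14,247.9431428 + $621 = $14,868.9431428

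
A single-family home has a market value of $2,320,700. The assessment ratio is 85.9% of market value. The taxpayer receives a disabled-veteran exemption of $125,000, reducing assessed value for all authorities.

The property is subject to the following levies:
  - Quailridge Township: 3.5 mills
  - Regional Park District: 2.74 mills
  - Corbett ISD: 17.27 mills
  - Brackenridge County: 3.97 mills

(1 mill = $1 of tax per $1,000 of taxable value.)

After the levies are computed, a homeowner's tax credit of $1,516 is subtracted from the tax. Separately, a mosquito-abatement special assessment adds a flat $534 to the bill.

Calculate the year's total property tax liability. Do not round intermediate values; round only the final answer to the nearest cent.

Assessed value = $2,320,700 × 0.859 = $1,993,481.3
Taxable value = $1,993,481.3 − $125,000 = $1,868,481.3
Quailridge Township: $1,868,481.3 × 0.0035 = $6,539.68455
Regional Park District: $1,868,481.3 × 0.00274 = $5,119.638762
Corbett ISD: $1,868,481.3 × 0.01727 = $32,268.672051
Brackenridge County: $1,868,481.3 × 0.00397 = $7,417.870761
Levies subtotal = $51,345.866124
After credit = $51,345.866124 − $1,516 = $49,829.866124
Total = $49,829.866124 + $534 = $50,363.866124

$50,363.87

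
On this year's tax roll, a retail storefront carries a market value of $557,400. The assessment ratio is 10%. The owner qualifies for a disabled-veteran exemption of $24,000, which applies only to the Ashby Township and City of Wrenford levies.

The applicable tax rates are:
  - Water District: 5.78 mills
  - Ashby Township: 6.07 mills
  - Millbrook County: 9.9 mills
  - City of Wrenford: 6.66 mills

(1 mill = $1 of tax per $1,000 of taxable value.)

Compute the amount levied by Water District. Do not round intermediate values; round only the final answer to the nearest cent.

Assessed value = $557,400 × 0.1 = $55,740
Water District taxable value = $55,740 (exemption does not apply)
Water District levy = $55,740 × 0.00578 = $322.1772

$322.18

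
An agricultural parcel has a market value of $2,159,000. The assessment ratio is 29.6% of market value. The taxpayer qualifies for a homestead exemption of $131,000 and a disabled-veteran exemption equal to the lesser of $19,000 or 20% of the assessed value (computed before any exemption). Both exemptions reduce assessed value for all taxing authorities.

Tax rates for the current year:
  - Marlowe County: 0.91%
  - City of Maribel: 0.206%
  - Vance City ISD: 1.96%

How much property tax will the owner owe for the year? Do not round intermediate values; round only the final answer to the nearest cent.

$15,043.61

Assessed value = $2,159,000 × 0.296 = $639,064
Disabled-veteran exemption = min($19,000, 20% × $639,064) = min($19,000, $127,812.8) = $19,000 (dollar cap binds)
Taxable value = $639,064 − $131,000 − $19,000 = $489,064
Marlowe County: $489,064 × 0.0091 = $4,450.4824
City of Maribel: $489,064 × 0.00206 = $1,007.47184
Vance City ISD: $489,064 × 0.0196 = $9,585.6544
Total = $15,043.60864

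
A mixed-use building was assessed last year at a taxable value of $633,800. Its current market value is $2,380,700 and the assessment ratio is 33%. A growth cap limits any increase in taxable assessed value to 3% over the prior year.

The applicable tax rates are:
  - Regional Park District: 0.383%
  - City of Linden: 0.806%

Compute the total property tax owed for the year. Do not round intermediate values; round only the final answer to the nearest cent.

$7,761.96

Uncapped assessed value = $2,380,700 × 0.33 = $785,631
Cap limit = $633,800 × 1.03 = $652,814
Taxable assessed value = min($785,631, $652,814) = $652,814 (cap binds)
Regional Park District: $652,814 × 0.00383 = $2,500.27762
City of Linden: $652,814 × 0.00806 = $5,261.68084
Total = $7,761.95846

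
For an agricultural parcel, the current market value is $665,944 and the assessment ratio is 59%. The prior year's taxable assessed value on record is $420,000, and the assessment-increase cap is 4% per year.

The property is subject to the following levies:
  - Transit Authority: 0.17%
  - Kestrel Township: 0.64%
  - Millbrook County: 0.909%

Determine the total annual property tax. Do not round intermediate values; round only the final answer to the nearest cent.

Uncapped assessed value = $665,944 × 0.59 = $392,906.96
Cap limit = $420,000 × 1.04 = $436,800
Taxable assessed value = min($392,906.96, $436,800) = $392,906.96 (cap does not bind)
Transit Authority: $392,906.96 × 0.0017 = $667.941832
Kestrel Township: $392,906.96 × 0.0064 = $2,514.604544
Millbrook County: $392,906.96 × 0.00909 = $3,571.5242664
Total = $6,754.0706424

$6,754.07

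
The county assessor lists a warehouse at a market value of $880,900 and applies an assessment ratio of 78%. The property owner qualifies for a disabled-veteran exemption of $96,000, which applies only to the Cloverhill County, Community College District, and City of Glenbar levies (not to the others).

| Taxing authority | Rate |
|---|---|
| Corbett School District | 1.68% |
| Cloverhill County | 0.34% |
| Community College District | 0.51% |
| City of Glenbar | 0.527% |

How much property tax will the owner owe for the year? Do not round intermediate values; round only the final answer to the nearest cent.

$19,682.79

Assessed value = $880,900 × 0.78 = $687,102
Corbett School District: $687,102 × 0.0168 = $11,543.3136
Cloverhill County: ($687,102 − $96,000) × 0.0034 = $591,102 × 0.0034 = $2,009.7468
Community College District: ($687,102 − $96,000) × 0.0051 = $591,102 × 0.0051 = $3,014.6202
City of Glenbar: ($687,102 − $96,000) × 0.00527 = $591,102 × 0.00527 = $3,115.10754
Total = $19,682.78814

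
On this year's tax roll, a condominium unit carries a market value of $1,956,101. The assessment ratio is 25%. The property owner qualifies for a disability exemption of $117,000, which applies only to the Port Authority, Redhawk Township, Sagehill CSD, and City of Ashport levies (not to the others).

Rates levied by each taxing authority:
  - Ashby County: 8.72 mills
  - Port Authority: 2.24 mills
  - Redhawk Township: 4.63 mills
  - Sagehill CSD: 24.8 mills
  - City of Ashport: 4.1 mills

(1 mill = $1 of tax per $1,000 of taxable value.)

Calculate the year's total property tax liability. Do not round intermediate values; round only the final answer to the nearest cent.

Assessed value = $1,956,101 × 0.25 = $489,025.25
Ashby County: $489,025.25 × 0.00872 = $4,264.30018
Port Authority: ($489,025.25 − $117,000) × 0.00224 = $372,025.25 × 0.00224 = $833.33656
Redhawk Township: ($489,025.25 − $117,000) × 0.00463 = $372,025.25 × 0.00463 = $1,722.4769075
Sagehill CSD: ($489,025.25 − $117,000) × 0.0248 = $372,025.25 × 0.0248 = $9,226.2262
City of Ashport: ($489,025.25 − $117,000) × 0.0041 = $372,025.25 × 0.0041 = $1,525.303525
Total = $17,571.6433725

$17,571.64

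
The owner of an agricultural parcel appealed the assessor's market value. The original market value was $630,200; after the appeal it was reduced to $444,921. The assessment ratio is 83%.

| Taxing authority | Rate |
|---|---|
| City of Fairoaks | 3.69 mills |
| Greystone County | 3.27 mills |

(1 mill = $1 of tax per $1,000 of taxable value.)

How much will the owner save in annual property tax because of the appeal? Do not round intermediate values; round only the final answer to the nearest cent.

$1,070.32

Old assessed value = $630,200 × 0.83 = $523,066
New assessed value = $444,921 × 0.83 = $369,284.43
Combined rate = 0.00369 + 0.00327 = 0.00696
Old tax = $523,066 × 0.00696 = $3,640.53936
New tax = $369,284.43 × 0.00696 = $2,570.2196328
Reduction = $3,640.53936 − $2,570.2196328 = $1,070.3197272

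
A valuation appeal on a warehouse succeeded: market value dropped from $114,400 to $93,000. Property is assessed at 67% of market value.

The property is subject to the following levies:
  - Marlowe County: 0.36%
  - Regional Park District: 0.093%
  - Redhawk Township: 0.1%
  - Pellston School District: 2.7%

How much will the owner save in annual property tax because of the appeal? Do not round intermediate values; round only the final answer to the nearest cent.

$466.42

Old assessed value = $114,400 × 0.67 = $76,648
New assessed value = $93,000 × 0.67 = $62,310
Combined rate = 0.0036 + 0.00093 + 0.001 + 0.027 = 0.03253
Old tax = $76,648 × 0.03253 = $2,493.35944
New tax = $62,310 × 0.03253 = $2,026.9443
Reduction = $2,493.35944 − $2,026.9443 = $466.41514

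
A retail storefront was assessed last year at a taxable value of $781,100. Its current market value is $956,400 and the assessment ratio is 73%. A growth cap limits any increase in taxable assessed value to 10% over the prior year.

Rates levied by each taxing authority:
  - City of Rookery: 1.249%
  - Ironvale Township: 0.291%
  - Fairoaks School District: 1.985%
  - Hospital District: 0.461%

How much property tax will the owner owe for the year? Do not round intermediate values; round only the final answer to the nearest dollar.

Uncapped assessed value = $956,400 × 0.73 = $698,172
Cap limit = $781,100 × 1.1 = $859,210
Taxable assessed value = min($698,172, $859,210) = $698,172 (cap does not bind)
City of Rookery: $698,172 × 0.01249 = $8,720.16828
Ironvale Township: $698,172 × 0.00291 = $2,031.68052
Fairoaks School District: $698,172 × 0.01985 = $13,858.7142
Hospital District: $698,172 × 0.00461 = $3,218.57292
Total = $27,829.13592

$27,829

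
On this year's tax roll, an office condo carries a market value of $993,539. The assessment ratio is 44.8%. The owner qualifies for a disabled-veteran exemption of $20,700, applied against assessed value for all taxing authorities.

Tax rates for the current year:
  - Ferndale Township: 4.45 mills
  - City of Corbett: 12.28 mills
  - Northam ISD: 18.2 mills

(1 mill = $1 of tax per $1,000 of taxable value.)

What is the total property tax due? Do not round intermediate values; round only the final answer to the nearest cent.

$14,824.48

Assessed value = $993,539 × 0.448 = $445,105.472
Taxable value = $445,105.472 − $20,700 = $424,405.472
Ferndale Township: $424,405.472 × 0.00445 = $1,888.6043504
City of Corbett: $424,405.472 × 0.01228 = $5,211.69919616
Northam ISD: $424,405.472 × 0.0182 = $7,724.1795904
Total = $1,888.6043504 + $5,211.69919616 + $7,724.1795904 = $14,824.48313696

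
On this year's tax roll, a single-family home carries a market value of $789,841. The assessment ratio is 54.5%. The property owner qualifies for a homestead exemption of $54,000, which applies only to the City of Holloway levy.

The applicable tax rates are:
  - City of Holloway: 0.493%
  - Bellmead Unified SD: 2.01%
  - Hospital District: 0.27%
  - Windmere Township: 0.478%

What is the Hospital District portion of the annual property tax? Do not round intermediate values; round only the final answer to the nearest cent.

$1,162.25

Assessed value = $789,841 × 0.545 = $430,463.345
Hospital District taxable value = $430,463.345 (exemption does not apply)
Hospital District levy = $430,463.345 × 0.0027 = $1,162.2510315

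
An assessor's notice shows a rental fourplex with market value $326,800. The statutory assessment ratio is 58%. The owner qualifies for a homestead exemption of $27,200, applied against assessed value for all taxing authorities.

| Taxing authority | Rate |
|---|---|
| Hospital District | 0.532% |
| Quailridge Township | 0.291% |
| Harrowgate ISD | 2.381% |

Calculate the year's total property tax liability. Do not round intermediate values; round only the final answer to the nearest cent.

Assessed value = $326,800 × 0.58 = $189,544
Taxable value = $189,544 − $27,200 = $162,344
Hospital District: $162,344 × 0.00532 = $863.67008
Quailridge Township: $162,344 × 0.00291 = $472.42104
Harrowgate ISD: $162,344 × 0.02381 = $3,865.41064
Total = $863.67008 + $472.42104 + $3,865.41064 = $5,201.50176

$5,201.50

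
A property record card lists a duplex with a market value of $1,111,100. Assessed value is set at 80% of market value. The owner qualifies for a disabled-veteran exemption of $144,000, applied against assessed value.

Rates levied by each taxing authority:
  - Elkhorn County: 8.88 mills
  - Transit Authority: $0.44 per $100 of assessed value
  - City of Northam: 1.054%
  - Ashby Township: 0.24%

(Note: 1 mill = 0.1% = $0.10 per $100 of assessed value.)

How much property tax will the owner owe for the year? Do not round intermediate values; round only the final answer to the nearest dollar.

$19,531

Assessed value = $1,111,100 × 0.8 = $888,880
Taxable value = $888,880 − $144,000 = $744,880
Elkhorn County: $744,880 × 0.00888 = $6,614.5344
Transit Authority: $744,880 × 0.0044 = $3,277.472
City of Northam: $744,880 × 0.01054 = $7,851.0352
Ashby Township: $744,880 × 0.0024 = $1,787.712
Total = $19,530.7536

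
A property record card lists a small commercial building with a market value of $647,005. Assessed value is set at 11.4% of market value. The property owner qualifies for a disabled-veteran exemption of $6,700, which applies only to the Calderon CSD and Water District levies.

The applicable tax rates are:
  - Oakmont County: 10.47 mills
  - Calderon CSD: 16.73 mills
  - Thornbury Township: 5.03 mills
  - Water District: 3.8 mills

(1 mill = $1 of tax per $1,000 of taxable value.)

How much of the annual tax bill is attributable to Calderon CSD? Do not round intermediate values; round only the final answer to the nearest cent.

Assessed value = $647,005 × 0.114 = $73,758.57
Calderon CSD taxable value = $73,758.57 − $6,700 = $67,058.57
Calderon CSD levy = $67,058.57 × 0.01673 = $1,121.8898761

$1,121.89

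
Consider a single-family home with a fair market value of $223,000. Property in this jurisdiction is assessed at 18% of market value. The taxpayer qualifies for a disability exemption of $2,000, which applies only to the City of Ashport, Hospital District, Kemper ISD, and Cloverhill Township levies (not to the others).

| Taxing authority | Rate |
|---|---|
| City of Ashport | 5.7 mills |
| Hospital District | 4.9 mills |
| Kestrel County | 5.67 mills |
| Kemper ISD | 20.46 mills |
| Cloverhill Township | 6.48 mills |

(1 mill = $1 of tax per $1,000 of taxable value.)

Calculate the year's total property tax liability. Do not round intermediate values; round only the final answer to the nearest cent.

Assessed value = $223,000 × 0.18 = $40,140
City of Ashport: ($40,140 − $2,000) × 0.0057 = $38,140 × 0.0057 = $217.398
Hospital District: ($40,140 − $2,000) × 0.0049 = $38,140 × 0.0049 = $186.886
Kestrel County: $40,140 × 0.00567 = $227.5938
Kemper ISD: ($40,140 − $2,000) × 0.02046 = $38,140 × 0.02046 = $780.3444
Cloverhill Township: ($40,140 − $2,000) × 0.00648 = $38,140 × 0.00648 = $247.1472
Total = $1,659.3694

$1,659.37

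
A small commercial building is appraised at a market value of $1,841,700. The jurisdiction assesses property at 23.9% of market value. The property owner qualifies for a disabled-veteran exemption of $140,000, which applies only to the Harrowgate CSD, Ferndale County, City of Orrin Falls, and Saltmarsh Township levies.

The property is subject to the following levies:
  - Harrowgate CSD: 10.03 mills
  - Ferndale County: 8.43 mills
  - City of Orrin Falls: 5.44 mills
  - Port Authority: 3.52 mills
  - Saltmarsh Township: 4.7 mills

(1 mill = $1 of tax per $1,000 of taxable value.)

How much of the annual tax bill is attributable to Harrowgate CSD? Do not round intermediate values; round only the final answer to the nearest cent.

$3,010.67

Assessed value = $1,841,700 × 0.239 = $440,166.3
Harrowgate CSD taxable value = $440,166.3 − $140,000 = $300,166.3
Harrowgate CSD levy = $300,166.3 × 0.01003 = $3,010.667989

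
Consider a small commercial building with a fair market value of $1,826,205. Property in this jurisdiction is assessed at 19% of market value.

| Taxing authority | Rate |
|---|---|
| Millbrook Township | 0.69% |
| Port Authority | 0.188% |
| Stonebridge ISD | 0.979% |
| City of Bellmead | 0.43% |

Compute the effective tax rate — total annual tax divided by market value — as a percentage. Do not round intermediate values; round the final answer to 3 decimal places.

0.435%

Assessed value = $1,826,205 × 0.19 = $346,978.95
Millbrook Township: $346,978.95 × 0.0069 = $2,394.154755
Port Authority: $346,978.95 × 0.00188 = $652.320426
Stonebridge ISD: $346,978.95 × 0.00979 = $3,396.9239205
City of Bellmead: $346,978.95 × 0.0043 = $1,492.009485
Total tax = $7,935.4085865
Effective rate = $7,935.4085865 ÷ $1,826,205 = 0.435% of market value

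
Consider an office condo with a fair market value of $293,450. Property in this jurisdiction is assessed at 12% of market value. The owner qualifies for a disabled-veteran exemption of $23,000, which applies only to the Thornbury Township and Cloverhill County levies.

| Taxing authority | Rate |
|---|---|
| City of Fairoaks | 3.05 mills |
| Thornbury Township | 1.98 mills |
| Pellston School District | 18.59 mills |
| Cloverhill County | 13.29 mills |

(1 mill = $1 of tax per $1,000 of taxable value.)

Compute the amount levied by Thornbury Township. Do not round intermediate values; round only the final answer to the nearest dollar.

$24

Assessed value = $293,450 × 0.12 = $35,214
Thornbury Township taxable value = $35,214 − $23,000 = $12,214
Thornbury Township levy = $12,214 × 0.00198 = $24.18372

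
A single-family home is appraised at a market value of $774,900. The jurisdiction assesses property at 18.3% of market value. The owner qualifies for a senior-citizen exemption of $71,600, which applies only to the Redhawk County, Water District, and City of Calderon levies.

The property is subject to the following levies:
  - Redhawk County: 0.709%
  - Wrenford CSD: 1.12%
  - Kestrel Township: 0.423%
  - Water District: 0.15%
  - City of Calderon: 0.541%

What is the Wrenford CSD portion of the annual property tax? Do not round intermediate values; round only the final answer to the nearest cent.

Assessed value = $774,900 × 0.183 = $141,806.7
Wrenford CSD taxable value = $141,806.7 (exemption does not apply)
Wrenford CSD levy = $141,806.7 × 0.0112 = $1,588.23504

$1,588.24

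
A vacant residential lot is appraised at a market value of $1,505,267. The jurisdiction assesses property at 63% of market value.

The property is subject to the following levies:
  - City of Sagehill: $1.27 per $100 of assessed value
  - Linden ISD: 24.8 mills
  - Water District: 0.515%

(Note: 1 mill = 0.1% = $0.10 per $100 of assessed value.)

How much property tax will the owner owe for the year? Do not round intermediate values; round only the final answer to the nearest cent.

Assessed value = $1,505,267 × 0.63 = $948,318.21
City of Sagehill: $948,318.21 × 0.0127 = $12,043.641267
Linden ISD: $948,318.21 × 0.0248 = $23,518.291608
Water District: $948,318.21 × 0.00515 = $4,883.8387815
Total = $40,445.7716565

$40,445.77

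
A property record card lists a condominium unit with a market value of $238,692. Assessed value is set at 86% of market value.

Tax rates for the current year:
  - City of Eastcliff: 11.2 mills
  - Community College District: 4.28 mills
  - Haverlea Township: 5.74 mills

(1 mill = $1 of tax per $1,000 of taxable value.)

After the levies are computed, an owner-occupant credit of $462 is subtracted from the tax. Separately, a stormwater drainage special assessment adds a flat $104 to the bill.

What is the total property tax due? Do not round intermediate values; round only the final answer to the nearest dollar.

$3,998

Assessed value = $238,692 × 0.86 = $205,275.12
City of Eastcliff: $205,275.12 × 0.0112 = $2,299.081344
Community College District: $205,275.12 × 0.00428 = $878.5775136
Haverlea Township: $205,275.12 × 0.00574 = $1,178.2791888
Levies subtotal = $4,355.9380464
After credit = $4,355.9380464 − $462 = $3,893.9380464
Total = $3,893.9380464 + $104 = $3,997.9380464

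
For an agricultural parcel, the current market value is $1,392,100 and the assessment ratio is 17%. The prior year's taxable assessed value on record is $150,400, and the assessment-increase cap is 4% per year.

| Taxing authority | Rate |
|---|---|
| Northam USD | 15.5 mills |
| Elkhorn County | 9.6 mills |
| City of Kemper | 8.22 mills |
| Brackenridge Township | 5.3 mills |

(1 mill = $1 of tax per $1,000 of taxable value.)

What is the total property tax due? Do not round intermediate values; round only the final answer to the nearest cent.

$6,040.79

Uncapped assessed value = $1,392,100 × 0.17 = $236,657
Cap limit = $150,400 × 1.04 = $156,416
Taxable assessed value = min($236,657, $156,416) = $156,416 (cap binds)
Northam USD: $156,416 × 0.0155 = $2,424.448
Elkhorn County: $156,416 × 0.0096 = $1,501.5936
City of Kemper: $156,416 × 0.00822 = $1,285.73952
Brackenridge Township: $156,416 × 0.0053 = $829.0048
Total = $6,040.78592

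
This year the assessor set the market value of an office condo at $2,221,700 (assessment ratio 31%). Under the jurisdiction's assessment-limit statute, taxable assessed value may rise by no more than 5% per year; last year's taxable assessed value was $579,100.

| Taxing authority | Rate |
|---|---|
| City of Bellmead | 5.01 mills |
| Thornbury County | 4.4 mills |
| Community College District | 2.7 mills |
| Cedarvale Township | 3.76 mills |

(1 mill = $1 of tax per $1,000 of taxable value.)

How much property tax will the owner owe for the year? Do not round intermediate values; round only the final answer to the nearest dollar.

Uncapped assessed value = $2,221,700 × 0.31 = $688,727
Cap limit = $579,100 × 1.05 = $608,055
Taxable assessed value = min($688,727, $608,055) = $608,055 (cap binds)
City of Bellmead: $608,055 × 0.00501 = $3,046.35555
Thornbury County: $608,055 × 0.0044 = $2,675.442
Community College District: $608,055 × 0.0027 = $1,641.7485
Cedarvale Township: $608,055 × 0.00376 = $2,286.2868
Total = $9,649.83285

$9,650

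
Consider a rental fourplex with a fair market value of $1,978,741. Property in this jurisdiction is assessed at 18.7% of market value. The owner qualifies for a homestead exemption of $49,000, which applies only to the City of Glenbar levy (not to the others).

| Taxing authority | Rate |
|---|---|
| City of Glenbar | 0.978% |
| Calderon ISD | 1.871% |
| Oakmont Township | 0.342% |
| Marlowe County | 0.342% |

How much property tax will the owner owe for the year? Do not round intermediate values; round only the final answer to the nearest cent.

Assessed value = $1,978,741 × 0.187 = $370,024.567
City of Glenbar: ($370,024.567 − $49,000) × 0.00978 = $321,024.567 × 0.00978 = $3,139.62026526
Calderon ISD: $370,024.567 × 0.01871 = $6,923.15964857
Oakmont Township: $370,024.567 × 0.00342 = $1,265.48401914
Marlowe County: $370,024.567 × 0.00342 = $1,265.48401914
Total = $12,593.74795211

$12,593.75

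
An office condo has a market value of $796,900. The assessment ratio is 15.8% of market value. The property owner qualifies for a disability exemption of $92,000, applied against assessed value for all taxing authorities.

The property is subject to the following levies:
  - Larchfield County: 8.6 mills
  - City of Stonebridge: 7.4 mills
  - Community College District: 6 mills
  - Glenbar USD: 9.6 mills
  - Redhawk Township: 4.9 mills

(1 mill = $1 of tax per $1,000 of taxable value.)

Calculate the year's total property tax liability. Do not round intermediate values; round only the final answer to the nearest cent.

Assessed value = $796,900 × 0.158 = $125,910.2
Taxable value = $125,910.2 − $92,000 = $33,910.2
Larchfield County: $33,910.2 × 0.0086 = $291.62772
City of Stonebridge: $33,910.2 × 0.0074 = $250.93548
Community College District: $33,910.2 × 0.006 = $203.4612
Glenbar USD: $33,910.2 × 0.0096 = $325.53792
Redhawk Township: $33,910.2 × 0.0049 = $166.15998
Total = $291.62772 + $250.93548 + $203.4612 + $325.53792 + $166.15998 = $1,237.7223

$1,237.72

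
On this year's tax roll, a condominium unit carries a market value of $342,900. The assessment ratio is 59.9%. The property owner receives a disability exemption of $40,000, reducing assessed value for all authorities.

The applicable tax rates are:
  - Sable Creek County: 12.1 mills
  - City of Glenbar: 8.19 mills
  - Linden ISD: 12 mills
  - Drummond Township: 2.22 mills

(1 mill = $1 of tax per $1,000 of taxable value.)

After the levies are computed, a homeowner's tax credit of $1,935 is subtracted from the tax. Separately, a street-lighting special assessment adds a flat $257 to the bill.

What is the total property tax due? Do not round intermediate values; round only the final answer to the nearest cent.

Assessed value = $342,900 × 0.599 = $205,397.1
Taxable value = $205,397.1 − $40,000 = $165,397.1
Sable Creek County: $165,397.1 × 0.0121 = $2,001.30491
City of Glenbar: $165,397.1 × 0.00819 = $1,354.602249
Linden ISD: $165,397.1 × 0.012 = $1,984.7652
Drummond Township: $165,397.1 × 0.00222 = $367.181562
Levies subtotal = $5,707.853921
After credit = $5,707.853921 − $1,935 = $3,772.853921
Total = $3,772.853921 + $257 = $4,029.853921

$4,029.85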